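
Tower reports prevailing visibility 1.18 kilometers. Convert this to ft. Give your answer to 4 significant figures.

1 km = 3280.84 ft, so 1.18 × 3280.84 = 3871 ft.

3871 ft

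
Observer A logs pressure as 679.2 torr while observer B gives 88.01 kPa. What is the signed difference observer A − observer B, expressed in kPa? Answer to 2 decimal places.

observer A: 679.2 mmHg = 90.5526 kPa.
Difference: 90.5526 − 88.0100 = 2.54 kPa.

2.54 kPa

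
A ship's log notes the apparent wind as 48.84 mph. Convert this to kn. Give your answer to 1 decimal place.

42.4 kt

1 mph = 0.868976 kt, so 48.84 × 0.868976 = 42.4 kt.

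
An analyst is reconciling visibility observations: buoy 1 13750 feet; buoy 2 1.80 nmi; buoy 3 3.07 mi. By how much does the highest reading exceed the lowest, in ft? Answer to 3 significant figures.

buoy 2: 1.80 nmi = 10937.01 ft.
buoy 3: 3.07 SM = 16209.60 ft.
Spread: 16209.60 − 10937.01 = 5270 ft.

5270 ft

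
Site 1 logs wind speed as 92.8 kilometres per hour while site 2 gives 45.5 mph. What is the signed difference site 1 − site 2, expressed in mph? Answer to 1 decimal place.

site 1: 92.8 km/h = 57.663 mph.
Difference: 57.663 − 45.500 = 12.2 mph.

12.2 mph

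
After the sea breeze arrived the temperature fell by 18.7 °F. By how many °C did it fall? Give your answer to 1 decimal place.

A change of 1 °C equals a change of 1.8 °F: Δ°C = 18.7 × 0.5556 = 10.4 °C.

10.4 °C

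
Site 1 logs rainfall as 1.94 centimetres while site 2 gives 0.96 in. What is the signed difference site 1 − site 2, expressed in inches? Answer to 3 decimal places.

-0.196 in

site 1: 1.94 cm = 0.76378 in.
Difference: 0.76378 − 0.96000 = -0.196 in.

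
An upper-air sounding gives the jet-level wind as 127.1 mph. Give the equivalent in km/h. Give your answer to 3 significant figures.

1 mph = 1.60934 km/h, so 127.1 × 1.60934 = 205 km/h.

205 km/h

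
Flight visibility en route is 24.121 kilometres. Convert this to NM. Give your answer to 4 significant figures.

13.02 nmi

1 km = 0.539957 nmi, so 24.121 × 0.539957 = 13.02 nmi.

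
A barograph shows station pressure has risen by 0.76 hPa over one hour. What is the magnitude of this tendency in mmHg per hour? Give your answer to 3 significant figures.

0.570 mmHg per hour

0.76 hPa / 1 h × 0.750062 mmHg/hPa = 0.570 mmHg/h.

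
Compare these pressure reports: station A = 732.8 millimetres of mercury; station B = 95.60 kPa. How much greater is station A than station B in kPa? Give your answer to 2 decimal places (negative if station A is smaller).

2.10 kPa

station A: 732.8 mmHg = 97.6986 kPa.
Difference: 97.6986 − 95.6000 = 2.10 kPa.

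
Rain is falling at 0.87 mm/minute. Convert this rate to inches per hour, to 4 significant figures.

0.87 mm/minute × 0.0393701 in/mm × 60 minute/hour = 2.055 in/hour.

2.055 in/hour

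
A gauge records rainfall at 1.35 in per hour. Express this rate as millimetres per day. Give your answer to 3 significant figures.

1.35 in/hour × 25.4 mm/in × 24 hour/day = 823 mm/day.

823 mm/day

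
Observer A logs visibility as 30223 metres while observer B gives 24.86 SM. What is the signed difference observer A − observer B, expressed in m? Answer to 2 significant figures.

-9800 m

observer B: 24.86 SM = 40008.29 m.
Difference: 30223.00 − 40008.29 = -9800 m.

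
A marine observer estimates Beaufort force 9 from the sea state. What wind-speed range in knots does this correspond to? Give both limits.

Beaufort 9 (strong gale) spans 41–47 knots.

41 to 47 kt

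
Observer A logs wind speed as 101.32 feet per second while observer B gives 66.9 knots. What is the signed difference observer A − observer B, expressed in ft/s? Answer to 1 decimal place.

observer B: 66.9 kt = 112.914 ft/s.
Difference: 101.320 − 112.914 = -11.6 ft/s.

-11.6 ft/s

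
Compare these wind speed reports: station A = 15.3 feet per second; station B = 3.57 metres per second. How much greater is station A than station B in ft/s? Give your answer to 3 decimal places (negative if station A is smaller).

station B: 3.57 m/s = 11.71260 ft/s.
Difference: 15.30000 − 11.71260 = 3.587 ft/s.

3.587 ft/s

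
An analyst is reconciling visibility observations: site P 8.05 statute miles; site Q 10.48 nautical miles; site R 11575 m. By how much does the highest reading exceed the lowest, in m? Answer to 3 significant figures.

site P: 8.05 SM = 12955.22 m.
site Q: 10.48 nmi = 19408.96 m.
Spread: 19408.96 − 11575.00 = 7830 m.

7830 m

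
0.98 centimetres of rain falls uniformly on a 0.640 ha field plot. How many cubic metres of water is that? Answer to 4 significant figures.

62.72 cubic metres

Depth: 0.98 cm × 10 = 9.8 mm.
Area: 0.640 ha = 6400 m².
1 mm over 1 m² is 1 L, so volume = 9.8 × 6400 = 62720 L = 62.72 m³.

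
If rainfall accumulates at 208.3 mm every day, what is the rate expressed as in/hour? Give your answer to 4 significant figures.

0.3417 in/hour

208.3 mm/day × 0.0393701 in/mm × 0.0416667 day/hour = 0.3417 in/hour.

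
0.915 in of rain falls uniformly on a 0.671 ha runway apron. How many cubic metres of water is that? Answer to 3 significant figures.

156 cubic metres

Depth: 0.915 in × 25.4 = 23.241 mm.
Area: 0.671 ha = 6710 m².
1 mm over 1 m² is 1 L, so volume = 23.241 × 6710 = 155947.11 L = 156 m³.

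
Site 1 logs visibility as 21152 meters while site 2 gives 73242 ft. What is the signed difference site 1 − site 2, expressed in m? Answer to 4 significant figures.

site 2: 73242 ft = 22324.16 m.
Difference: 21152.00 − 22324.16 = -1172 m.

-1172 m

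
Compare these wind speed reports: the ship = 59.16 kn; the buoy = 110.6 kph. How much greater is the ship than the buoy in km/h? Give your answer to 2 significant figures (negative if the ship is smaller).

-1.0 km/h

the ship: 59.16 kt = 109.564 km/h.
Difference: 109.564 − 110.600 = -1.0 km/h.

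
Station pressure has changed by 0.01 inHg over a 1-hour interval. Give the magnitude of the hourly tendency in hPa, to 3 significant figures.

0.01 inHg / 1 h × 33.8639 hPa/inHg = 0.339 hPa/h.

0.339 hPa per hour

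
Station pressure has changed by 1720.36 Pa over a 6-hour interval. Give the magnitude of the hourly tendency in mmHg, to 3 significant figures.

2.15 mmHg per hour

1720.36 Pa / 6 h × 0.00750062 mmHg/Pa = 2.15 mmHg/h.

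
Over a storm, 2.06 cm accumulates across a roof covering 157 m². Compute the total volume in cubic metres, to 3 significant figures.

3.23 cubic metres

Depth: 2.06 cm × 10 = 20.6 mm.
1 mm over 1 m² is 1 L, so volume = 20.6 × 157 = 3234.2 L = 3.23 m³.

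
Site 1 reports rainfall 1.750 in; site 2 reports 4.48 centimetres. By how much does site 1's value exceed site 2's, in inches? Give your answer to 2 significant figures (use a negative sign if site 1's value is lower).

site 2: 4.48 cm = 1.76378 in.
Difference: 1.75000 − 1.76378 = -0.014 in.

-0.014 in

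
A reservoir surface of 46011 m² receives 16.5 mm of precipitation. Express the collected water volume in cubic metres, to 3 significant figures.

1 mm over 1 m² is 1 L, so volume = 16.5 × 46011 = 759181.5 L = 759 m³.

759 cubic metres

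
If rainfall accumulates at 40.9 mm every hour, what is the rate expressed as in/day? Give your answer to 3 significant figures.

40.9 mm/hour × 0.0393701 in/mm × 24 hour/day = 38.6 in/day.

38.6 in/day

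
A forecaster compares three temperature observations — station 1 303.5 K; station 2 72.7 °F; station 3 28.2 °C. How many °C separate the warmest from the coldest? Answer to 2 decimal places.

station 1: 303.5 K = 30.350 °C.
station 2: 72.7 °F = 22.611 °C.
Spread: 30.350 − 22.611 = 7.739 °C.

7.74 °C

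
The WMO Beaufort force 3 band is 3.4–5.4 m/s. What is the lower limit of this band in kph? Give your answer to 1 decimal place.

12.2 km/h

3.4–5.4 m/s × 3.6 = 12.2–19.4 km/h.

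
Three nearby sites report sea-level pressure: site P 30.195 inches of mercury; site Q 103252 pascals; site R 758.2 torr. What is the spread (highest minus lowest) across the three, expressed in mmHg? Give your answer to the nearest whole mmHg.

site P: 30.195 inHg = 766.95 mmHg.
site Q: 103252 Pa = 774.45 mmHg.
Spread: 774.45 − 758.20 = 16 mmHg.

16 mmHg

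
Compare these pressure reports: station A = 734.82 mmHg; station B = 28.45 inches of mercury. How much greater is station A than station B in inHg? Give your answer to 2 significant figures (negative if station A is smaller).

0.48 inHg

station A: 734.82 mmHg = 28.9299 inHg.
Difference: 28.9299 − 28.4500 = 0.48 inHg.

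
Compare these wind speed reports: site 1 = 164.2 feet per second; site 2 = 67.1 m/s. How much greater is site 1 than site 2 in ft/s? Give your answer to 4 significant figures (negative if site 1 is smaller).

-55.94 ft/s

site 2: 67.1 m/s = 220.1444 ft/s.
Difference: 164.2000 − 220.1444 = -55.94 ft/s.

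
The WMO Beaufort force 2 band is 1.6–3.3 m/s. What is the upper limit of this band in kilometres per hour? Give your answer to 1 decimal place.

11.9 km/h

1.6–3.3 m/s × 3.6 = 5.8–11.9 km/h.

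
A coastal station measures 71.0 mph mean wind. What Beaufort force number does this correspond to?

Beaufort force 11

71.0 mph = 31.7 m/s, which is Beaufort 11 (violent storm, 28.5–32.6 m/s).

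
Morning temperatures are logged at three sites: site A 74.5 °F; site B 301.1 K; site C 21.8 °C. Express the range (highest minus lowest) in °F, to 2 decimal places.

11.07 °F

site A: 74.5 °F = 23.611 °C.
site B: 301.1 K = 27.950 °C.
Spread: 27.950 − 21.800 = 6.150 °C = 11.07 °F.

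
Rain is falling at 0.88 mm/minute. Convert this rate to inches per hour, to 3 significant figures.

2.08 in/hour

0.88 mm/minute × 0.0393701 in/mm × 60 minute/hour = 2.08 in/hour.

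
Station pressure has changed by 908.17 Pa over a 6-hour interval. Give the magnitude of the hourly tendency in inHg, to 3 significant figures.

0.0447 inHg per hour

908.17 Pa / 6 h × 0.0002953 inHg/Pa = 0.0447 inHg/h.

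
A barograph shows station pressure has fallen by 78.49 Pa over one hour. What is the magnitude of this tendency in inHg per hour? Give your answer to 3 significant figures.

0.0232 inHg per hour

78.49 Pa / 1 h × 0.0002953 inHg/Pa = 0.0232 inHg/h.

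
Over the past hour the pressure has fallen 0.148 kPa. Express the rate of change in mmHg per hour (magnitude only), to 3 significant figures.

0.148 kPa / 1 h × 7.50062 mmHg/kPa = 1.11 mmHg/h.

1.11 mmHg per hour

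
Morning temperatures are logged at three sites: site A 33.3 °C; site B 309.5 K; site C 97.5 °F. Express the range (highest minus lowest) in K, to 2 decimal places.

3.09 K

site B: 309.5 K = 36.350 °C.
site C: 97.5 °F = 36.389 °C.
Spread: 36.389 − 33.300 = 3.089 °C.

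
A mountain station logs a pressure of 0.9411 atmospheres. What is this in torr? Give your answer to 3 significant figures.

1 atm = 760 mmHg, so 0.9411 × 760 = 715 mmHg.

715 mmHg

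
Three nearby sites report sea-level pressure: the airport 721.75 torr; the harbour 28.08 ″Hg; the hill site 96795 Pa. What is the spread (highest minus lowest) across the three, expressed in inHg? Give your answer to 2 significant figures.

0.50 inHg

the airport: 721.75 mmHg = 28.4154 inHg.
the hill site: 96795 Pa = 28.5835 inHg.
Spread: 28.5835 − 28.0800 = 0.50 inHg.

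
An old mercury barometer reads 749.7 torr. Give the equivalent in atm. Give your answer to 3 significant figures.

1 mmHg = 0.00131579 atm, so 749.7 × 0.00131579 = 0.986 atm.

0.986 atm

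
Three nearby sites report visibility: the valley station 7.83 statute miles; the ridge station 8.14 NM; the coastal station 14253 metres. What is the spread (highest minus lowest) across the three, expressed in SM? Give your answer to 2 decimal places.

the ridge station: 8.14 nmi = 9.3673 SM.
the coastal station: 14253 m = 8.8564 SM.
Spread: 9.3673 − 7.8300 = 1.54 SM.

1.54 SM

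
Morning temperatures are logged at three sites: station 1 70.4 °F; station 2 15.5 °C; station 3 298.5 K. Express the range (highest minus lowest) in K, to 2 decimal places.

station 1: 70.4 °F = 21.333 °C.
station 3: 298.5 K = 25.350 °C.
Spread: 25.350 − 15.500 = 9.850 °C.

9.85 K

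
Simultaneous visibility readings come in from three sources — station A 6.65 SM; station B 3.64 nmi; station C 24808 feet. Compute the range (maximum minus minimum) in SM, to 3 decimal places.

2.461 SM

station B: 3.64 nmi = 4.18884 SM.
station C: 24808 ft = 4.69848 SM.
Spread: 6.65000 − 4.18884 = 2.461 SM.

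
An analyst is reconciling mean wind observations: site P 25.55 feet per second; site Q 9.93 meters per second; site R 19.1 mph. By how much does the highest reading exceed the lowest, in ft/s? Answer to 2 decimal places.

7.03 ft/s

site Q: 9.93 m/s = 32.5787 ft/s.
site R: 19.1 mph = 28.0133 ft/s.
Spread: 32.5787 − 25.5500 = 7.03 ft/s.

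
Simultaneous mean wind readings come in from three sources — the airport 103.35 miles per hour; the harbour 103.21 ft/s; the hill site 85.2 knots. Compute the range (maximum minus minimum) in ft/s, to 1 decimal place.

the airport: 103.35 mph = 151.580 ft/s.
the hill site: 85.2 kt = 143.801 ft/s.
Spread: 151.580 − 103.210 = 48.4 ft/s.

48.4 ft/s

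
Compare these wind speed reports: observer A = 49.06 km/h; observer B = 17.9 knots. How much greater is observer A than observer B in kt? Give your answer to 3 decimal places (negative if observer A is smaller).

8.590 kt

observer A: 49.06 km/h = 26.49028 kt.
Difference: 26.49028 − 17.90000 = 8.590 kt.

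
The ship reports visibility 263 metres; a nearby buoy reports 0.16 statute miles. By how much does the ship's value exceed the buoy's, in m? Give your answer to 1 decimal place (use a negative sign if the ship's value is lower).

the buoy: 0.16 SM = 257.495 m.
Difference: 263.000 − 257.495 = 5.5 m.

5.5 m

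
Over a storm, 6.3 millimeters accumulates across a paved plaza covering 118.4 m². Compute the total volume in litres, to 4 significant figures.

1 mm over 1 m² is 1 L, so volume = 6.3 × 118.4 = 745.92 L ≈ 745.9 L.

745.9 litres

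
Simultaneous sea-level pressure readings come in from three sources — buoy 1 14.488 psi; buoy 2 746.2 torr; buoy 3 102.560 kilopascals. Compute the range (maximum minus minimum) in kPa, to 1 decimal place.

3.1 kPa

buoy 1: 14.488 psi = 99.891 kPa.
buoy 2: 746.2 mmHg = 99.485 kPa.
Spread: 102.560 − 99.485 = 3.1 kPa.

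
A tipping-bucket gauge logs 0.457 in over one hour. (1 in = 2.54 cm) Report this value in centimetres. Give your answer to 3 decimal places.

1 in = 2.54 cm, so 0.457 × 2.54 = 1.161 cm.

1.161 cm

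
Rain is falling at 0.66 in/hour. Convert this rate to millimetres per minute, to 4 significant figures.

0.2794 mm/minute

0.66 in/hour × 25.4 mm/in × 0.0166667 hour/minute = 0.2794 mm/minute.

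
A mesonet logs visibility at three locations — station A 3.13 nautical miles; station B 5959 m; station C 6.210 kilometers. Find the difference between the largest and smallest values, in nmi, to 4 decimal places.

0.2231 nmi

station B: 5959 m = 3.217603 nmi.
station C: 6.210 km = 3.353132 nmi.
Spread: 3.353132 − 3.130000 = 0.2231 nmi.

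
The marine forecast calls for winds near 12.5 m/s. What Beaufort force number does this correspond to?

Beaufort force 6

12.5 m/s lies in the Beaufort 6 band (strong breeze, 10.8–13.8 m/s).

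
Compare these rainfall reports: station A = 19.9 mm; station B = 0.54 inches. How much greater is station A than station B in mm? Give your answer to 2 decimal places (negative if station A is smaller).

station B: 0.54 in = 13.7160 mm.
Difference: 19.9000 − 13.7160 = 6.18 mm.

6.18 mm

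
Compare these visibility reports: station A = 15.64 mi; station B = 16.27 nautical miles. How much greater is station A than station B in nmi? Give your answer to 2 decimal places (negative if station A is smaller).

station A: 15.64 SM = 13.5908 nmi.
Difference: 13.5908 − 16.2700 = -2.68 nmi.

-2.68 nmi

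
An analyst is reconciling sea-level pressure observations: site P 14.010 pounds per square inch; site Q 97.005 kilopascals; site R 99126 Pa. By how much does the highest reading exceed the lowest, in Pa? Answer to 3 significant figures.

site P: 14.010 psi = 96595.55 Pa.
site Q: 97.005 kPa = 97005.00 Pa.
Spread: 99126.00 − 96595.55 = 2530 Pa.

2530 Pa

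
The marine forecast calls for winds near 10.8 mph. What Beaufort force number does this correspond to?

10.8 mph = 4.8 m/s, which is Beaufort 3 (gentle breeze, 3.4–5.4 m/s).

Beaufort force 3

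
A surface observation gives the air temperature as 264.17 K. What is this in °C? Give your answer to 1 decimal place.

-9.0 °C

°C = 264.17 − 273.15 = -9.0 °C.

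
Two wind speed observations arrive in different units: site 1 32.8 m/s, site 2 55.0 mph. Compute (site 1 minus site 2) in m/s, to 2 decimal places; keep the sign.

site 2: 55.0 mph = 24.5872 m/s.
Difference: 32.8000 − 24.5872 = 8.21 m/s.

8.21 m/s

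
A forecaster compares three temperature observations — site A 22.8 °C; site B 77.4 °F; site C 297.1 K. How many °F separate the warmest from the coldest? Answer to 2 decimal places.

4.36 °F

site B: 77.4 °F = 25.222 °C.
site C: 297.1 K = 23.950 °C.
Spread: 25.222 − 22.800 = 2.422 °C = 4.36 °F.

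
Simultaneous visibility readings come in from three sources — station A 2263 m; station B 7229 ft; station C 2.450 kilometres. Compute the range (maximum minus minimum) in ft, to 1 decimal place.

station A: 2263 m = 7424.541 ft.
station C: 2.450 km = 8038.058 ft.
Spread: 8038.058 − 7229.000 = 809.1 ft.

809.1 ft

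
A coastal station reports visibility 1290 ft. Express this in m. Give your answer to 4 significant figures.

393.2 m

1 ft = 0.3048 m, so 1290 × 0.3048 = 393.2 m.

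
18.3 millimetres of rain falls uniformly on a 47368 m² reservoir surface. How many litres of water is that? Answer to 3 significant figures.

1 mm over 1 m² is 1 L, so volume = 18.3 × 47368 = 866834.4 L ≈ 867000 L.

867000 litres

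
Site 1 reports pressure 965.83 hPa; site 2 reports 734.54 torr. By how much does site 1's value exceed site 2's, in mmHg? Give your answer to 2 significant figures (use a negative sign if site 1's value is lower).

site 1: 965.83 hPa = 724.43 mmHg.
Difference: 724.43 − 734.54 = -10 mmHg.

-10 mmHg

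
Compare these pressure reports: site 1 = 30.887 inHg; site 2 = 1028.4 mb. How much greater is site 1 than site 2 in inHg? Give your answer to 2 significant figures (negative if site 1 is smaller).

0.52 inHg

site 2: 1028.4 mb = 30.3686 inHg.
Difference: 30.8870 − 30.3686 = 0.52 inHg.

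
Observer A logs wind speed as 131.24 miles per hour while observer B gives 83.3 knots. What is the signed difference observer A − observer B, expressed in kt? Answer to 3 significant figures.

30.7 kt

observer A: 131.24 mph = 114.044 kt.
Difference: 114.044 − 83.300 = 30.7 kt.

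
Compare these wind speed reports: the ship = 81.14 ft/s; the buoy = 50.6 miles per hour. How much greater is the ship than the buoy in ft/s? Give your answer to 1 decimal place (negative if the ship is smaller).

the buoy: 50.6 mph = 74.213 ft/s.
Difference: 81.140 − 74.213 = 6.9 ft/s.

6.9 ft/s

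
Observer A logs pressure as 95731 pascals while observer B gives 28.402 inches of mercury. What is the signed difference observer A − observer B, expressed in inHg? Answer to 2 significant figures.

-0.13 inHg

observer A: 95731 Pa = 28.2693 inHg.
Difference: 28.2693 − 28.4020 = -0.13 inHg.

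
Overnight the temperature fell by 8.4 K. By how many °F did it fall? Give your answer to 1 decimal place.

Converting a difference, only the 9/5 scale factor applies: Δ°F = 8.4 × 1.8 = 15.1 °F.

15.1 °F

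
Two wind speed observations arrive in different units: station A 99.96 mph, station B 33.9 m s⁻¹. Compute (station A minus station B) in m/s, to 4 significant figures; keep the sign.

10.79 m/s

station A: 99.96 mph = 44.6861 m/s.
Difference: 44.6861 − 33.9000 = 10.79 m/s.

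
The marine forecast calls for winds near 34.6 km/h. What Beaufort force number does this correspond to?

34.6 km/h = 9.6 m/s, which is Beaufort 5 (fresh breeze, 8.0–10.7 m/s).

Beaufort force 5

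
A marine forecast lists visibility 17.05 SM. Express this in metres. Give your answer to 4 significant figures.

1 SM = 1609.34 m, so 17.05 × 1609.34 = 27440 m.

27440 m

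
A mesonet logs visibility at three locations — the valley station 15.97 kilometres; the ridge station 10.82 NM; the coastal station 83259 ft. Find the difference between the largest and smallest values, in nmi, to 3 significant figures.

5.08 nmi

the valley station: 15.97 km = 8.6231 nmi.
the coastal station: 83259 ft = 13.7027 nmi.
Spread: 13.7027 − 8.6231 = 5.08 nmi.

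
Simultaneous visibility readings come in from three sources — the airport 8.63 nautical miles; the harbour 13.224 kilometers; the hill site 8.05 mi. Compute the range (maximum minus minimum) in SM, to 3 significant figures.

the airport: 8.63 nmi = 9.9312 SM.
the harbour: 13.224 km = 8.2170 SM.
Spread: 9.9312 − 8.0500 = 1.88 SM.

1.88 SM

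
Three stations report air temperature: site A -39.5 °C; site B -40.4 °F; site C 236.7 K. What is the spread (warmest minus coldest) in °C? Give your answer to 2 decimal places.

site B: -40.4 °F = -40.222 °C.
site C: 236.7 K = -36.450 °C.
Spread: (-36.450) − (-40.222) = 3.772 °C.

3.77 °C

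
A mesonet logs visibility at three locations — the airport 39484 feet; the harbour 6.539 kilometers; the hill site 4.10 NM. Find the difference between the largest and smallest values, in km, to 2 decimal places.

5.50 km

the airport: 39484 ft = 12.0347 km.
the hill site: 4.10 nmi = 7.5932 km.
Spread: 12.0347 − 6.5390 = 5.50 km.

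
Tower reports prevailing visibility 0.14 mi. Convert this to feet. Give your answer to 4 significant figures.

1 SM = 5280 ft, so 0.14 × 5280 = 739.2 ft.

739.2 ft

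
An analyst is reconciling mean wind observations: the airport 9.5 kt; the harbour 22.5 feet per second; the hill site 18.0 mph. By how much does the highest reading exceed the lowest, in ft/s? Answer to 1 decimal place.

the airport: 9.5 kt = 16.034 ft/s.
the hill site: 18.0 mph = 26.400 ft/s.
Spread: 26.400 − 16.034 = 10.4 ft/s.

10.4 ft/s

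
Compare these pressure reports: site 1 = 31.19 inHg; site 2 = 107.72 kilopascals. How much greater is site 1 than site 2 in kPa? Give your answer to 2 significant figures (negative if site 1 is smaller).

-2.1 kPa

site 1: 31.19 inHg = 105.621 kPa.
Difference: 105.621 − 107.720 = -2.1 kPa.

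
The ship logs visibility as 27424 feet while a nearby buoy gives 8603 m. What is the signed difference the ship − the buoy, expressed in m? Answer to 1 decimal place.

the ship: 27424 ft = 8358.835 m.
Difference: 8358.835 − 8603.000 = -244.2 m.

-244.2 m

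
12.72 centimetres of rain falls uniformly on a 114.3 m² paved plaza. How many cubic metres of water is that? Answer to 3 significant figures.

Depth: 12.72 cm × 10 = 127.2 mm.
1 mm over 1 m² is 1 L, so volume = 127.2 × 114.3 = 14538.96 L = 14.5 m³.

14.5 cubic metres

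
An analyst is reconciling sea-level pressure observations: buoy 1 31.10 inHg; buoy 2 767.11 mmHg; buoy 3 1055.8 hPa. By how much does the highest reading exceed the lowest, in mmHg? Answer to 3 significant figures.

buoy 1: 31.10 inHg = 789.940 mmHg.
buoy 3: 1055.8 hPa = 791.915 mmHg.
Spread: 791.915 − 767.110 = 24.8 mmHg.

24.8 mmHg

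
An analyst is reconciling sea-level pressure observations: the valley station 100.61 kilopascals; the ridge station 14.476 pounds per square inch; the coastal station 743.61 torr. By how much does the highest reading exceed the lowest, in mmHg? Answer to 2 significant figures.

the valley station: 100.61 kPa = 754.64 mmHg.
the ridge station: 14.476 psi = 748.63 mmHg.
Spread: 754.64 − 743.61 = 11 mmHg.

11 mmHg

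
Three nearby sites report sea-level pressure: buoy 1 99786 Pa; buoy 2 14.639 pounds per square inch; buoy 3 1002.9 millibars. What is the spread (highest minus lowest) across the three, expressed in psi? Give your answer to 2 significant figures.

0.17 psi

buoy 1: 99786 Pa = 14.4727 psi.
buoy 3: 1002.9 mb = 14.5458 psi.
Spread: 14.6390 − 14.4727 = 0.17 psi.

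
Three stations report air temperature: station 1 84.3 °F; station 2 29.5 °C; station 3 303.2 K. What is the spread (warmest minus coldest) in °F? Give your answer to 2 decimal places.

station 1: 84.3 °F = 29.056 °C.
station 3: 303.2 K = 30.050 °C.
Spread: 30.050 − 29.056 = 0.994 °C = 1.79 °F.

1.79 °F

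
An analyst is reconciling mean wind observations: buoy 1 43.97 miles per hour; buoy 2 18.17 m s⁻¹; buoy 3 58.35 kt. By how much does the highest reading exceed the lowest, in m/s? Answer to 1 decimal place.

buoy 1: 43.97 mph = 19.656 m/s.
buoy 3: 58.35 kt = 30.018 m/s.
Spread: 30.018 − 18.170 = 11.8 m/s.

11.8 m/s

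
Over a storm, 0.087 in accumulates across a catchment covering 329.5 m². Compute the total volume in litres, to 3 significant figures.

Depth: 0.087 in × 25.4 = 2.2098 mm.
1 mm over 1 m² is 1 L, so volume = 2.2098 × 329.5 = 728.1291 L ≈ 728 L.

728 litres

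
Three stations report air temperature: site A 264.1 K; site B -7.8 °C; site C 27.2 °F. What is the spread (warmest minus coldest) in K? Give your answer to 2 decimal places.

site A: 264.1 K = -9.050 °C.
site C: 27.2 °F = -2.667 °C.
Spread: (-2.667) − (-9.050) = 6.383 °C.

6.38 K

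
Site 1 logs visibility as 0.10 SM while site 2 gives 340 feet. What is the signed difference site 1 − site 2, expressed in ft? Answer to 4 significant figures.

188.0 ft

site 1: 0.10 SM = 528.000 ft.
Difference: 528.000 − 340.000 = 188.0 ft.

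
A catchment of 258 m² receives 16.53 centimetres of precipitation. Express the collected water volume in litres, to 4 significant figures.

Depth: 16.53 cm × 10 = 165.3 mm.
1 mm over 1 m² is 1 L, so volume = 165.3 × 258 = 42647.4 L ≈ 42650 L.

42650 litres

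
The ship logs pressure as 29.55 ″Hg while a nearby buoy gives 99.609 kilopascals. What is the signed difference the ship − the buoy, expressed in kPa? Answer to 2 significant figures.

the ship: 29.55 inHg = 100.0678 kPa.
Difference: 100.0678 − 99.6090 = 0.46 kPa.

0.46 kPa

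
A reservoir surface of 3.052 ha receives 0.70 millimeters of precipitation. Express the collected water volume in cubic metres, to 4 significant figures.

Area: 3.052 ha = 30520 m².
1 mm over 1 m² is 1 L, so volume = 0.7 × 30520 = 21364 L = 21.36 m³.

21.36 cubic metres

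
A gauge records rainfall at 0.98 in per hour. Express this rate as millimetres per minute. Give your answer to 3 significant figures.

0.415 mm/minute

0.98 in/hour × 25.4 mm/in × 0.0166667 hour/minute = 0.415 mm/minute.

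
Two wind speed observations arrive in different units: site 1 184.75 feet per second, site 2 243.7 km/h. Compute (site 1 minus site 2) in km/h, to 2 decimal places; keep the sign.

-40.98 km/h

site 1: 184.75 ft/s = 202.7225 km/h.
Difference: 202.7225 − 243.7000 = -40.98 km/h.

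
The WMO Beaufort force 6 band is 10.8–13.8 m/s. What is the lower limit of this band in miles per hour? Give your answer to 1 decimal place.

24.2 mph

10.8–13.8 m/s × 2.237 = 24.2–30.9 mph.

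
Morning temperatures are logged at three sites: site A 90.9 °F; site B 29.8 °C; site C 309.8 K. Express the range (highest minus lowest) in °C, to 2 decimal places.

site A: 90.9 °F = 32.722 °C.
site C: 309.8 K = 36.650 °C.
Spread: 36.650 − 29.800 = 6.850 °C.

6.85 °C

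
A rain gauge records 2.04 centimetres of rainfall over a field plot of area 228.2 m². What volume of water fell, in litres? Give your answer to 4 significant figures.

Depth: 2.04 cm × 10 = 20.4 mm.
1 mm over 1 m² is 1 L, so volume = 20.4 × 228.2 = 4655.28 L ≈ 4655 L.

4655 litres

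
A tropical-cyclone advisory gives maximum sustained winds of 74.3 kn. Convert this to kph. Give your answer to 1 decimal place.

1 kt = 1.852 km/h, so 74.3 × 1.852 = 137.6 km/h.

137.6 km/h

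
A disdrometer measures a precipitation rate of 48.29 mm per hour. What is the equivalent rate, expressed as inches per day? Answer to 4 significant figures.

48.29 mm/hour × 0.0393701 in/mm × 24 hour/day = 45.63 in/day.

45.63 in/day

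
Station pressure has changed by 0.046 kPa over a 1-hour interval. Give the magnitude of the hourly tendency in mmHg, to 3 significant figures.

0.345 mmHg per hour

0.046 kPa / 1 h × 7.50062 mmHg/kPa = 0.345 mmHg/h.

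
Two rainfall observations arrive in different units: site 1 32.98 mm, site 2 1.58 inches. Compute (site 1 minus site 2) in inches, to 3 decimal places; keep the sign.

-0.282 in

site 1: 32.98 mm = 1.29843 in.
Difference: 1.29843 − 1.58000 = -0.282 in.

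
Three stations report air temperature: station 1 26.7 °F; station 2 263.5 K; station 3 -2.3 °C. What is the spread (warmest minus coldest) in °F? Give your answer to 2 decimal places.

station 1: 26.7 °F = -2.944 °C.
station 2: 263.5 K = -9.650 °C.
Spread: (-2.300) − (-9.650) = 7.350 °C = 13.23 °F.

13.23 °F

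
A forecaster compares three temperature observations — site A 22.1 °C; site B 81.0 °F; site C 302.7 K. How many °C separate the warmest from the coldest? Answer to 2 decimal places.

site B: 81.0 °F = 27.222 °C.
site C: 302.7 K = 29.550 °C.
Spread: 29.550 − 22.100 = 7.450 °C.

7.45 °C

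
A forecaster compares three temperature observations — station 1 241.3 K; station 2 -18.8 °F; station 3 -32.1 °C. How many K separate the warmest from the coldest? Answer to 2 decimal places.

station 1: 241.3 K = -31.850 °C.
station 2: -18.8 °F = -28.222 °C.
Spread: (-28.222) − (-32.100) = 3.878 °C.

3.88 K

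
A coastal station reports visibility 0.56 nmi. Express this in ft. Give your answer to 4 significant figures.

3403 ft

1 nmi = 6076.12 ft, so 0.56 × 6076.12 = 3403 ft.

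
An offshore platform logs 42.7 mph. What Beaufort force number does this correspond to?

Beaufort force 8

42.7 mph = 19.1 m/s, which is Beaufort 8 (gale, 17.2–20.7 m/s).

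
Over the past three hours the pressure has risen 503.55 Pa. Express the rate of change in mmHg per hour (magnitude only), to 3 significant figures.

503.55 Pa / 3 h × 0.00750062 mmHg/Pa = 1.26 mmHg/h.

1.26 mmHg per hour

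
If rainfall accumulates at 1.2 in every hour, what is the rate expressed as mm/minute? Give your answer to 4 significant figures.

1.2 in/hour × 25.4 mm/in × 0.0166667 hour/minute = 0.5080 mm/minute.

0.5080 mm/minute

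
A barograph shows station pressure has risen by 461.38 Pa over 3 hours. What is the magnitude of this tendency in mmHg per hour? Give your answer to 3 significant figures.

461.38 Pa / 3 h × 0.00750062 mmHg/Pa = 1.15 mmHg/h.

1.15 mmHg per hour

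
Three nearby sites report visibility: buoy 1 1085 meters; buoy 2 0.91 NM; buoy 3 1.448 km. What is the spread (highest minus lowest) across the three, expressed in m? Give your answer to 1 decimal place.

buoy 2: 0.91 nmi = 1685.320 m.
buoy 3: 1.448 km = 1448.000 m.
Spread: 1685.320 − 1085.000 = 600.3 m.

600.3 m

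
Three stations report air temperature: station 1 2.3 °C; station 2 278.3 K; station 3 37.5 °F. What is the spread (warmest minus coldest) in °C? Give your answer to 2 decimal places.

2.85 °C

station 2: 278.3 K = 5.150 °C.
station 3: 37.5 °F = 3.056 °C.
Spread: 5.150 − 2.300 = 2.850 °C.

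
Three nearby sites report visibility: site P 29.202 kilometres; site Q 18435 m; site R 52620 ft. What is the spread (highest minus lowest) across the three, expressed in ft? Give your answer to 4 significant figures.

43190 ft

site P: 29.202 km = 95807.09 ft.
site Q: 18435 m = 60482.28 ft.
Spread: 95807.09 − 52620.00 = 43190 ft.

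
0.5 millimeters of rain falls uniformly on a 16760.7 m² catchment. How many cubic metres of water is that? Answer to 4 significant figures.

8.380 cubic metres

1 mm over 1 m² is 1 L, so volume = 0.5 × 16760.7 = 8380.35 L = 8.380 m³.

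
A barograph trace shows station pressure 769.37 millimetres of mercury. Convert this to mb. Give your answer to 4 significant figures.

1026 mb

1 mmHg = 1.33322 mb, so 769.37 × 1.33322 = 1026 mb.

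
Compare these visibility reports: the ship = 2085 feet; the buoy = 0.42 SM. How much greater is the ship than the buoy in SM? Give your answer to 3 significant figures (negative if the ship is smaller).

-0.0251 SM

the ship: 2085 ft = 0.394886 SM.
Difference: 0.394886 − 0.420000 = -0.0251 SM.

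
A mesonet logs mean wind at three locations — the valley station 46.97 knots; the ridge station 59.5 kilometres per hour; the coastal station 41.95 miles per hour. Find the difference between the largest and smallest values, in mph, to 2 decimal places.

17.08 mph

the valley station: 46.97 kt = 54.0521 mph.
the ridge station: 59.5 km/h = 36.9716 mph.
Spread: 54.0521 − 36.9716 = 17.08 mph.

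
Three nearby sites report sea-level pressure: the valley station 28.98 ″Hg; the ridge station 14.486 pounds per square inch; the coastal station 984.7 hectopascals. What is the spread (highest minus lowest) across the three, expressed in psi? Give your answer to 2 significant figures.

0.25 psi

the valley station: 28.98 inHg = 14.2336 psi.
the coastal station: 984.7 hPa = 14.2819 psi.
Spread: 14.4860 − 14.2336 = 0.25 psi.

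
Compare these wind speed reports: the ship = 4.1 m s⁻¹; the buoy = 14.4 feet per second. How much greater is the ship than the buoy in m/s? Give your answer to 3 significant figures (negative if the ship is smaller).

-0.289 m/s

the buoy: 14.4 ft/s = 4.38912 m/s.
Difference: 4.10000 − 4.38912 = -0.289 m/s.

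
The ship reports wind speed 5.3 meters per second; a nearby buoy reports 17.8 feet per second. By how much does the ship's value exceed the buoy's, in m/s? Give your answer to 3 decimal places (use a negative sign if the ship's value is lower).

-0.125 m/s

the buoy: 17.8 ft/s = 5.42544 m/s.
Difference: 5.30000 − 5.42544 = -0.125 m/s.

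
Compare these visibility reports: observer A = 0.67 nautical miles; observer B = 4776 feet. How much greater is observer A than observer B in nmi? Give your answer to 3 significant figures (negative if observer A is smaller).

observer B: 4776 ft = 0.78603 nmi.
Difference: 0.67000 − 0.78603 = -0.116 nmi.

-0.116 nmi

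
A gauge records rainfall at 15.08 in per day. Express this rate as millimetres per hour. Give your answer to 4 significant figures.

15.96 mm/hour

15.08 in/day × 25.4 mm/in × 0.0416667 day/hour = 15.96 mm/hour.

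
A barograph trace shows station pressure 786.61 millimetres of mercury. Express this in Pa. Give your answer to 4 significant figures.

104900 Pa

1 mmHg = 133.322 Pa, so 786.61 × 133.322 = 104900 Pa.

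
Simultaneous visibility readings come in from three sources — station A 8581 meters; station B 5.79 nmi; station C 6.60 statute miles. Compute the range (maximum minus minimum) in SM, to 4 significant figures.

1.331 SM

station A: 8581 m = 5.33199 SM.
station B: 5.79 nmi = 6.66301 SM.
Spread: 6.66301 − 5.33199 = 1.331 SM.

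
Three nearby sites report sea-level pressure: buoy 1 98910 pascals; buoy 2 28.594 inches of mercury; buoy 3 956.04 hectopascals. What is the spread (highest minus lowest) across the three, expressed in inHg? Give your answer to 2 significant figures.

buoy 1: 98910 Pa = 29.2081 inHg.
buoy 3: 956.04 hPa = 28.2318 inHg.
Spread: 29.2081 − 28.2318 = 0.98 inHg.

0.98 inHg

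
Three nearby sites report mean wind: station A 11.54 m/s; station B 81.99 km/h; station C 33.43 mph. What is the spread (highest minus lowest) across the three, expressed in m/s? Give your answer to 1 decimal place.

station B: 81.99 km/h = 22.775 m/s.
station C: 33.43 mph = 14.945 m/s.
Spread: 22.775 − 11.540 = 11.2 m/s.

11.2 m/s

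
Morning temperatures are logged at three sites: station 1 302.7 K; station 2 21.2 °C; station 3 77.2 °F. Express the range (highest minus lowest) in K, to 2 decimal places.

8.35 K

station 1: 302.7 K = 29.550 °C.
station 3: 77.2 °F = 25.111 °C.
Spread: 29.550 − 21.200 = 8.350 °C.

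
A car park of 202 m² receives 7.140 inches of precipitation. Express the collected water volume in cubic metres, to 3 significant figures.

Depth: 7.140 in × 25.4 = 181.356 mm.
1 mm over 1 m² is 1 L, so volume = 181.356 × 202 = 36633.912 L = 36.6 m³.

36.6 cubic metres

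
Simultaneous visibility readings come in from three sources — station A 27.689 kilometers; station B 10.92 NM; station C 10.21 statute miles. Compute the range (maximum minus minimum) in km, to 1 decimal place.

11.3 km

station B: 10.92 nmi = 20.224 km.
station C: 10.21 SM = 16.431 km.
Spread: 27.689 − 16.431 = 11.3 km.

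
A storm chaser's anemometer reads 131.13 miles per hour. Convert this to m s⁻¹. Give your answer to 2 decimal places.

1 mph = 0.44704 m/s, so 131.13 × 0.44704 = 58.62 m/s.

58.62 m/s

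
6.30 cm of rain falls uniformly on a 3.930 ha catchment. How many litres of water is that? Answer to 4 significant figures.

2476000 litres

Depth: 6.30 cm × 10 = 63 mm.
Area: 3.930 ha = 39300 m².
1 mm over 1 m² is 1 L, so volume = 63 × 39300 = 2475900 L ≈ 2476000 L.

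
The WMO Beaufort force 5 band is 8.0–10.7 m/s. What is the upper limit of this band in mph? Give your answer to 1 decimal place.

8.0–10.7 m/s × 2.237 = 17.9–23.9 mph.

23.9 mph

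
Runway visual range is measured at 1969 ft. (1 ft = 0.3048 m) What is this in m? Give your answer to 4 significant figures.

1 ft = 0.3048 m, so 1969 × 0.3048 = 600.2 m.

600.2 m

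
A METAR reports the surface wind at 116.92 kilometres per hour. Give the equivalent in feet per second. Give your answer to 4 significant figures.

1 km/h = 0.911344 ft/s, so 116.92 × 0.911344 = 106.6 ft/s.

106.6 ft/s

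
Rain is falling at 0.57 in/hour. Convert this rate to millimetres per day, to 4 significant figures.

0.57 in/hour × 25.4 mm/in × 24 hour/day = 347.5 mm/day.

347.5 mm/day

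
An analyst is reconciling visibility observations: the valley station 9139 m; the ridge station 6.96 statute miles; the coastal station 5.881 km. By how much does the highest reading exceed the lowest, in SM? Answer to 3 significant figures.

the valley station: 9139 m = 5.6787 SM.
the coastal station: 5.881 km = 3.6543 SM.
Spread: 6.9600 − 3.6543 = 3.31 SM.

3.31 SM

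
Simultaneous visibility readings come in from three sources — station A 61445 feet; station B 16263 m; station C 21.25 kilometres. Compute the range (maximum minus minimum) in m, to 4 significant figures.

station A: 61445 ft = 18728.44 m.
station C: 21.25 km = 21250.00 m.
Spread: 21250.00 − 16263.00 = 4987 m.

4987 m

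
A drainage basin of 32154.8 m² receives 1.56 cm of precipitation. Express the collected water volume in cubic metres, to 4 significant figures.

Depth: 1.56 cm × 10 = 15.6 mm.
1 mm over 1 m² is 1 L, so volume = 15.6 × 32154.8 = 501614.88 L = 501.6 m³.

501.6 cubic metres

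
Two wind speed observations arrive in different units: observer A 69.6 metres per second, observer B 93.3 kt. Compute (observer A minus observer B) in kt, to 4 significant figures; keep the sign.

observer A: 69.6 m/s = 135.2916 kt.
Difference: 135.2916 − 93.3000 = 41.99 kt.

41.99 kt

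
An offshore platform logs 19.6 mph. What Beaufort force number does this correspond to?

Beaufort force 5

19.6 mph = 8.8 m/s, which is Beaufort 5 (fresh breeze, 8.0–10.7 m/s).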